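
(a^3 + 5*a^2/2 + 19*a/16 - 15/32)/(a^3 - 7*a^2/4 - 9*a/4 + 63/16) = (16*a^2 + 16*a - 5)/(2*(8*a^2 - 26*a + 21))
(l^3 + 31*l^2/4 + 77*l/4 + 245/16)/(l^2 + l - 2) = (16*l^3 + 124*l^2 + 308*l + 245)/(16*(l^2 + l - 2))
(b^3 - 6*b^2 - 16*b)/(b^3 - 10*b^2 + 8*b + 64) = b/(b - 4)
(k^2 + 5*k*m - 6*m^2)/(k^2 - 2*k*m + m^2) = (k + 6*m)/(k - m)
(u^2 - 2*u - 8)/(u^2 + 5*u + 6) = (u - 4)/(u + 3)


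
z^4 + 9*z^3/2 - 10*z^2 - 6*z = z*(z - 2)*(z + 1/2)*(z + 6)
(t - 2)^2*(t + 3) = t^3 - t^2 - 8*t + 12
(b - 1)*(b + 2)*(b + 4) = b^3 + 5*b^2 + 2*b - 8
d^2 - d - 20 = (d - 5)*(d + 4)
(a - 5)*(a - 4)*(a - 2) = a^3 - 11*a^2 + 38*a - 40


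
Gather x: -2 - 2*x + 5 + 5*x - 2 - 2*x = x + 1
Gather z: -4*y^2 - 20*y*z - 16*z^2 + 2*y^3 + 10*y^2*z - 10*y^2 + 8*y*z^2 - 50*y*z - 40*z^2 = 2*y^3 - 14*y^2 + z^2*(8*y - 56) + z*(10*y^2 - 70*y)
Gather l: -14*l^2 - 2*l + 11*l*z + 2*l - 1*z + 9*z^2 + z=-14*l^2 + 11*l*z + 9*z^2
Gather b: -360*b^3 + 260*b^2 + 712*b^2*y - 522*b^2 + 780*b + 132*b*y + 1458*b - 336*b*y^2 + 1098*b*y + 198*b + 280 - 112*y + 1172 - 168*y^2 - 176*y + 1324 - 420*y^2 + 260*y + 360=-360*b^3 + b^2*(712*y - 262) + b*(-336*y^2 + 1230*y + 2436) - 588*y^2 - 28*y + 3136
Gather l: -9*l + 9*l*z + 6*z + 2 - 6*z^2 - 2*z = l*(9*z - 9) - 6*z^2 + 4*z + 2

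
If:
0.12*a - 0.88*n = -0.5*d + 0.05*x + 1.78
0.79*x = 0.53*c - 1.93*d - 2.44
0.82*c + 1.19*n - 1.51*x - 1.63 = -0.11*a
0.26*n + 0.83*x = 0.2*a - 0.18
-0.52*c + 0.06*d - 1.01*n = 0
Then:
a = -5.67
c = 4.93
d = 0.42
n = -2.51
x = -0.80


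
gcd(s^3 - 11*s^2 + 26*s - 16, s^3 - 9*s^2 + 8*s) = s^2 - 9*s + 8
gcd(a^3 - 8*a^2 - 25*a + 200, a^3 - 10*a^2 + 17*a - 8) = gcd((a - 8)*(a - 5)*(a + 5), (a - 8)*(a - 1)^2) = a - 8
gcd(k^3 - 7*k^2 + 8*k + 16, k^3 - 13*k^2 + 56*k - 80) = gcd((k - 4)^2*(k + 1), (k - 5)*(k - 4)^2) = k^2 - 8*k + 16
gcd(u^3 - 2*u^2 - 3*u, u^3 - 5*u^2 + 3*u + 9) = u^2 - 2*u - 3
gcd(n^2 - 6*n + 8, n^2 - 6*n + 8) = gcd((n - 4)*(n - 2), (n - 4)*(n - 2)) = n^2 - 6*n + 8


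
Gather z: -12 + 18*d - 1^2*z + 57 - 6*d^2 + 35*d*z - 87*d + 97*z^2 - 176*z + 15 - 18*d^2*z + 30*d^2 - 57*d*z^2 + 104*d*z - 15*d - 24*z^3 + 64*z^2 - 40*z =24*d^2 - 84*d - 24*z^3 + z^2*(161 - 57*d) + z*(-18*d^2 + 139*d - 217) + 60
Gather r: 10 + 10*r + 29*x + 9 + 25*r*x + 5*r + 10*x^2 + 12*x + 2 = r*(25*x + 15) + 10*x^2 + 41*x + 21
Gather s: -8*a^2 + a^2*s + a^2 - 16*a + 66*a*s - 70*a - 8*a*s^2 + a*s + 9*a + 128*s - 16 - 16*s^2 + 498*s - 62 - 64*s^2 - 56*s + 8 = -7*a^2 - 77*a + s^2*(-8*a - 80) + s*(a^2 + 67*a + 570) - 70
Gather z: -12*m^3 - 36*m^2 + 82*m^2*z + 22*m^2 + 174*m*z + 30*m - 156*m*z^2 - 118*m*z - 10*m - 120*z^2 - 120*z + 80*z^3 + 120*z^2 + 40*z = -12*m^3 - 14*m^2 - 156*m*z^2 + 20*m + 80*z^3 + z*(82*m^2 + 56*m - 80)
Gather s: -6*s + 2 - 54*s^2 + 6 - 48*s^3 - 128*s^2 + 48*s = -48*s^3 - 182*s^2 + 42*s + 8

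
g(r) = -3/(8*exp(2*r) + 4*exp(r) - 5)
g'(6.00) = 0.00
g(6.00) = 0.00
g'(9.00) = 0.00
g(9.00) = 0.00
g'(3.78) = 0.00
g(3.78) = -0.00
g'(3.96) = 0.00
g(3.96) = -0.00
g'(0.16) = 0.70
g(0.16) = -0.28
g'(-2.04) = 0.13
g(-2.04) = 0.69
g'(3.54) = 0.00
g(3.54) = -0.00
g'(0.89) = 0.12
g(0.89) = -0.06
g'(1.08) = 0.08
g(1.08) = -0.04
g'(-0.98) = 2.00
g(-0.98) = 1.26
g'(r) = -3*(-16*exp(2*r) - 4*exp(r))/(8*exp(2*r) + 4*exp(r) - 5)^2 = (48*exp(r) + 12)*exp(r)/(8*exp(2*r) + 4*exp(r) - 5)^2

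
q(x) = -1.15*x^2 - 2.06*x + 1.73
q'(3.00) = -8.96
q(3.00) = -14.80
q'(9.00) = -22.76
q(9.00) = -109.96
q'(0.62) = -3.49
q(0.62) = 0.01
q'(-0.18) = -1.65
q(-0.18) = 2.06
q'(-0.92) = 0.06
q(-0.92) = 2.65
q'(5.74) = -15.26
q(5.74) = -47.98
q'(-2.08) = 2.72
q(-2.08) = 1.04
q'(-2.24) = 3.09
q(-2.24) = 0.57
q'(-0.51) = -0.89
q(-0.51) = 2.48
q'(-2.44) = 3.55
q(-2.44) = -0.09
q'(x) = -2.3*x - 2.06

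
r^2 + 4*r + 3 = (r + 1)*(r + 3)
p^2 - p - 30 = (p - 6)*(p + 5)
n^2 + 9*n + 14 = (n + 2)*(n + 7)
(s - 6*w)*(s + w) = s^2 - 5*s*w - 6*w^2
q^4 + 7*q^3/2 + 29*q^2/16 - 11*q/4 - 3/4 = (q - 3/4)*(q + 1/4)*(q + 2)^2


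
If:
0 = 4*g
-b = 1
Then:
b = -1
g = 0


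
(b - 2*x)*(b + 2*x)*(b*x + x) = b^3*x + b^2*x - 4*b*x^3 - 4*x^3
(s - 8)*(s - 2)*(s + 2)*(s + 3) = s^4 - 5*s^3 - 28*s^2 + 20*s + 96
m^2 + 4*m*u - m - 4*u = (m - 1)*(m + 4*u)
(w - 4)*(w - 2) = w^2 - 6*w + 8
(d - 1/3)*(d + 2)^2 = d^3 + 11*d^2/3 + 8*d/3 - 4/3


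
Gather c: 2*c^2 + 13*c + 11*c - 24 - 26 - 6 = 2*c^2 + 24*c - 56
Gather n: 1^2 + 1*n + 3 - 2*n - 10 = -n - 6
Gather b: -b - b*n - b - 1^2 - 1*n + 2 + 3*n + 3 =b*(-n - 2) + 2*n + 4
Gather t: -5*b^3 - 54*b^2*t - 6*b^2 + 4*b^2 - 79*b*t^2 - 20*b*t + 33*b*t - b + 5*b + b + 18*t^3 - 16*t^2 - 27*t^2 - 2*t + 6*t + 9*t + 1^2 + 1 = -5*b^3 - 2*b^2 + 5*b + 18*t^3 + t^2*(-79*b - 43) + t*(-54*b^2 + 13*b + 13) + 2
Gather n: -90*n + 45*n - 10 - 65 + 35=-45*n - 40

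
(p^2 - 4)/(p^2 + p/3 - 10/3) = 3*(p - 2)/(3*p - 5)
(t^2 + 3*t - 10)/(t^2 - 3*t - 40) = (t - 2)/(t - 8)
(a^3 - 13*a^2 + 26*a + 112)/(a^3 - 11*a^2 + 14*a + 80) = (a - 7)/(a - 5)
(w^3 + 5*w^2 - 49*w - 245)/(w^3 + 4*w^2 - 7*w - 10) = (w^2 - 49)/(w^2 - w - 2)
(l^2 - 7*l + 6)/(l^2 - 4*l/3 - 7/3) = 3*(-l^2 + 7*l - 6)/(-3*l^2 + 4*l + 7)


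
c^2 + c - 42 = (c - 6)*(c + 7)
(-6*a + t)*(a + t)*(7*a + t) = -42*a^3 - 41*a^2*t + 2*a*t^2 + t^3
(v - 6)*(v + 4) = v^2 - 2*v - 24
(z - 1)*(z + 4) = z^2 + 3*z - 4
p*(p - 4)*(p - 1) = p^3 - 5*p^2 + 4*p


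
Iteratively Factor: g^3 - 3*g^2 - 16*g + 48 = (g - 3)*(g^2 - 16) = (g - 3)*(g + 4)*(g - 4)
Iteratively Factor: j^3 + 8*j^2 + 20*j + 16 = (j + 4)*(j^2 + 4*j + 4) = (j + 2)*(j + 4)*(j + 2)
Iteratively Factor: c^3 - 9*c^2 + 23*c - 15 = (c - 3)*(c^2 - 6*c + 5) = (c - 3)*(c - 1)*(c - 5)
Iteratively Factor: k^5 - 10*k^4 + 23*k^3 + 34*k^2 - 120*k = (k - 4)*(k^4 - 6*k^3 - k^2 + 30*k) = (k - 5)*(k - 4)*(k^3 - k^2 - 6*k) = (k - 5)*(k - 4)*(k + 2)*(k^2 - 3*k) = k*(k - 5)*(k - 4)*(k + 2)*(k - 3)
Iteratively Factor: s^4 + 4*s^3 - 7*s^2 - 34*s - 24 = (s + 2)*(s^3 + 2*s^2 - 11*s - 12) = (s + 2)*(s + 4)*(s^2 - 2*s - 3) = (s + 1)*(s + 2)*(s + 4)*(s - 3)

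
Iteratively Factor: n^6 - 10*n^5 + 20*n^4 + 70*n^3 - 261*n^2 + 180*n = (n)*(n^5 - 10*n^4 + 20*n^3 + 70*n^2 - 261*n + 180) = n*(n + 3)*(n^4 - 13*n^3 + 59*n^2 - 107*n + 60) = n*(n - 5)*(n + 3)*(n^3 - 8*n^2 + 19*n - 12) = n*(n - 5)*(n - 1)*(n + 3)*(n^2 - 7*n + 12) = n*(n - 5)*(n - 4)*(n - 1)*(n + 3)*(n - 3)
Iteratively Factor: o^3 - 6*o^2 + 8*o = (o - 4)*(o^2 - 2*o) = (o - 4)*(o - 2)*(o)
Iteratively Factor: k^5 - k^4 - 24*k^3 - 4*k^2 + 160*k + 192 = (k + 2)*(k^4 - 3*k^3 - 18*k^2 + 32*k + 96) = (k - 4)*(k + 2)*(k^3 + k^2 - 14*k - 24) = (k - 4)*(k + 2)*(k + 3)*(k^2 - 2*k - 8) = (k - 4)^2*(k + 2)*(k + 3)*(k + 2)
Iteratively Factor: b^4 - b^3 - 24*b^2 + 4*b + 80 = (b + 2)*(b^3 - 3*b^2 - 18*b + 40) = (b + 2)*(b + 4)*(b^2 - 7*b + 10) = (b - 5)*(b + 2)*(b + 4)*(b - 2)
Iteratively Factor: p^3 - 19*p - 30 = (p + 2)*(p^2 - 2*p - 15) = (p + 2)*(p + 3)*(p - 5)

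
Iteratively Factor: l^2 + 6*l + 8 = (l + 2)*(l + 4)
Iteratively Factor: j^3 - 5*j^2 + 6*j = (j - 2)*(j^2 - 3*j) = j*(j - 2)*(j - 3)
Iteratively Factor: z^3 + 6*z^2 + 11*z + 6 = (z + 3)*(z^2 + 3*z + 2) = (z + 2)*(z + 3)*(z + 1)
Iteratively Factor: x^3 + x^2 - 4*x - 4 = (x + 1)*(x^2 - 4) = (x - 2)*(x + 1)*(x + 2)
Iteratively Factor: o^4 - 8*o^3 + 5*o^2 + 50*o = (o - 5)*(o^3 - 3*o^2 - 10*o) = (o - 5)^2*(o^2 + 2*o) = o*(o - 5)^2*(o + 2)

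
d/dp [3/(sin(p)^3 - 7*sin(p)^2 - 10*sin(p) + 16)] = 3*(-3*sin(p)^2 + 14*sin(p) + 10)*cos(p)/(sin(p)^3 - 7*sin(p)^2 - 10*sin(p) + 16)^2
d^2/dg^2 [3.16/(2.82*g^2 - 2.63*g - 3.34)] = (50.259168*g^2 - 46.872912*g - 3.16*(5.64*g - 2.63)*(11.28*g - 5.26) - 59.526816)/(-2.82*g^2 + 2.63*g + 3.34)^3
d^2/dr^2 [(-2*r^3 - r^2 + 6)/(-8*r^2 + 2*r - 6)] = 3*(-6*r^3 - 114*r^2 + 42*r + 25)/(64*r^6 - 48*r^5 + 156*r^4 - 73*r^3 + 117*r^2 - 27*r + 27)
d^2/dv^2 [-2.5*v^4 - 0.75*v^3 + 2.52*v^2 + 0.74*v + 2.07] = -30.0*v^2 - 4.5*v + 5.04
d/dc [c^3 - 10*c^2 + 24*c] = 3*c^2 - 20*c + 24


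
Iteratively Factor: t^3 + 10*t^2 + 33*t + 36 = (t + 3)*(t^2 + 7*t + 12) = (t + 3)*(t + 4)*(t + 3)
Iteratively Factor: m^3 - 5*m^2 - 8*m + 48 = (m + 3)*(m^2 - 8*m + 16) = (m - 4)*(m + 3)*(m - 4)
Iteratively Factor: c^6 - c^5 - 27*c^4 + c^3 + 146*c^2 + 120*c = (c + 1)*(c^5 - 2*c^4 - 25*c^3 + 26*c^2 + 120*c) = c*(c + 1)*(c^4 - 2*c^3 - 25*c^2 + 26*c + 120) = c*(c + 1)*(c + 2)*(c^3 - 4*c^2 - 17*c + 60) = c*(c + 1)*(c + 2)*(c + 4)*(c^2 - 8*c + 15) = c*(c - 3)*(c + 1)*(c + 2)*(c + 4)*(c - 5)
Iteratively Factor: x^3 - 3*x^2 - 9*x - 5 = (x - 5)*(x^2 + 2*x + 1) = (x - 5)*(x + 1)*(x + 1)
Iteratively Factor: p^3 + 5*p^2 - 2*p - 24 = (p - 2)*(p^2 + 7*p + 12) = (p - 2)*(p + 4)*(p + 3)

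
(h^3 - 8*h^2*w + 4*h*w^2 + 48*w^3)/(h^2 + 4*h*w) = (h^3 - 8*h^2*w + 4*h*w^2 + 48*w^3)/(h*(h + 4*w))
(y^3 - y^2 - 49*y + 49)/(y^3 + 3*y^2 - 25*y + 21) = (y - 7)/(y - 3)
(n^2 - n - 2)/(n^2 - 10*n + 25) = (n^2 - n - 2)/(n^2 - 10*n + 25)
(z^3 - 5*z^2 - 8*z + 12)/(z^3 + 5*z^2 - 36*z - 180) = (z^2 + z - 2)/(z^2 + 11*z + 30)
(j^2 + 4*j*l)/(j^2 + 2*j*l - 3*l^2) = j*(j + 4*l)/(j^2 + 2*j*l - 3*l^2)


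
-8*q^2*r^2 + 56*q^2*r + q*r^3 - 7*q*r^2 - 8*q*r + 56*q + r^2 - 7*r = (-8*q + r)*(r - 7)*(q*r + 1)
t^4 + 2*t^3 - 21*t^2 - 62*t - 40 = (t - 5)*(t + 1)*(t + 2)*(t + 4)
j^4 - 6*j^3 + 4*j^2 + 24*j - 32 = (j - 4)*(j - 2)^2*(j + 2)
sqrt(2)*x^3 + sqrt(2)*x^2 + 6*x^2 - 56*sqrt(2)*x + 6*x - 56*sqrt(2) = (x - 4*sqrt(2))*(x + 7*sqrt(2))*(sqrt(2)*x + sqrt(2))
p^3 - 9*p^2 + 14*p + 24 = (p - 6)*(p - 4)*(p + 1)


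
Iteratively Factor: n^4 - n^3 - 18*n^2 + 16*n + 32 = (n + 1)*(n^3 - 2*n^2 - 16*n + 32) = (n - 2)*(n + 1)*(n^2 - 16) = (n - 4)*(n - 2)*(n + 1)*(n + 4)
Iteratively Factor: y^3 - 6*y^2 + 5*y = (y)*(y^2 - 6*y + 5) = y*(y - 1)*(y - 5)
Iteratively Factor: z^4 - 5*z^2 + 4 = (z - 2)*(z^3 + 2*z^2 - z - 2) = (z - 2)*(z + 2)*(z^2 - 1) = (z - 2)*(z + 1)*(z + 2)*(z - 1)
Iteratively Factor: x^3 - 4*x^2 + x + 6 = (x - 2)*(x^2 - 2*x - 3) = (x - 3)*(x - 2)*(x + 1)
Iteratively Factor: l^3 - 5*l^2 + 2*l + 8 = (l + 1)*(l^2 - 6*l + 8) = (l - 4)*(l + 1)*(l - 2)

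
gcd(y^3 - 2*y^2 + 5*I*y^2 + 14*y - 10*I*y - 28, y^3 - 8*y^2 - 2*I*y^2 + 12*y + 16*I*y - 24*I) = y^2 + y*(-2 - 2*I) + 4*I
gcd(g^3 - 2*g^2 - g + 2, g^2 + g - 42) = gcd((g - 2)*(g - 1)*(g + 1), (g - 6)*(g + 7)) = 1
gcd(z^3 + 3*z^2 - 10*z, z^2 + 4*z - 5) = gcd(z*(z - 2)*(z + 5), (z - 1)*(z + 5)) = z + 5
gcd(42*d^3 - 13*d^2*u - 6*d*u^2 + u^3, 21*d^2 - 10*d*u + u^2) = -7*d + u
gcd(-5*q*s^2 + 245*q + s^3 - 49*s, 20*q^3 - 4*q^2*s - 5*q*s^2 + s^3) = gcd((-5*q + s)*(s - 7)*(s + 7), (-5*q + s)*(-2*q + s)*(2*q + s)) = 5*q - s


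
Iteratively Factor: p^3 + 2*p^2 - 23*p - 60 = (p + 4)*(p^2 - 2*p - 15) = (p + 3)*(p + 4)*(p - 5)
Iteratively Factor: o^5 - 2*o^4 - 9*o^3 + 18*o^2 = (o - 3)*(o^4 + o^3 - 6*o^2) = o*(o - 3)*(o^3 + o^2 - 6*o) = o^2*(o - 3)*(o^2 + o - 6) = o^2*(o - 3)*(o - 2)*(o + 3)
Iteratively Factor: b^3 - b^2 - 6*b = (b)*(b^2 - b - 6) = b*(b - 3)*(b + 2)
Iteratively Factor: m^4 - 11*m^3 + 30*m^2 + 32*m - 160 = (m - 4)*(m^3 - 7*m^2 + 2*m + 40) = (m - 5)*(m - 4)*(m^2 - 2*m - 8) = (m - 5)*(m - 4)*(m + 2)*(m - 4)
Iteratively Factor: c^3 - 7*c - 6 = (c - 3)*(c^2 + 3*c + 2) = (c - 3)*(c + 2)*(c + 1)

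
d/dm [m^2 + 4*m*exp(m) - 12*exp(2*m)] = 4*m*exp(m) + 2*m - 24*exp(2*m) + 4*exp(m)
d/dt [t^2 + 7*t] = 2*t + 7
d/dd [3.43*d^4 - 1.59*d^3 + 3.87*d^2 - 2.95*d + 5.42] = 13.72*d^3 - 4.77*d^2 + 7.74*d - 2.95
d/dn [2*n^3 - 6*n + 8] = 6*n^2 - 6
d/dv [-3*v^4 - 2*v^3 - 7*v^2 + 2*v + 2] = -12*v^3 - 6*v^2 - 14*v + 2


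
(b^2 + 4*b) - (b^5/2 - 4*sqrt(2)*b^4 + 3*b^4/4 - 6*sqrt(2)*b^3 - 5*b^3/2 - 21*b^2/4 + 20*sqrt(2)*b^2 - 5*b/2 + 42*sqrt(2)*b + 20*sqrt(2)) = -b^5/2 - 3*b^4/4 + 4*sqrt(2)*b^4 + 5*b^3/2 + 6*sqrt(2)*b^3 - 20*sqrt(2)*b^2 + 25*b^2/4 - 42*sqrt(2)*b + 13*b/2 - 20*sqrt(2)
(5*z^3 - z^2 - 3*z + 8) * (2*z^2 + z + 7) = 10*z^5 + 3*z^4 + 28*z^3 + 6*z^2 - 13*z + 56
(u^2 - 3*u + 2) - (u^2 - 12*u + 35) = 9*u - 33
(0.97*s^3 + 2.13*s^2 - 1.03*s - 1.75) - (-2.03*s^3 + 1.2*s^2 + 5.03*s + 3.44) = 3.0*s^3 + 0.93*s^2 - 6.06*s - 5.19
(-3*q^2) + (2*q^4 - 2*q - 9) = 2*q^4 - 3*q^2 - 2*q - 9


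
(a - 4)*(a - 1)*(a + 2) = a^3 - 3*a^2 - 6*a + 8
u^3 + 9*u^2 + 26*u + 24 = (u + 2)*(u + 3)*(u + 4)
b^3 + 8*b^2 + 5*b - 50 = (b - 2)*(b + 5)^2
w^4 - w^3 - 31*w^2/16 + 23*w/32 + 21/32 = (w - 7/4)*(w - 3/4)*(w + 1/2)*(w + 1)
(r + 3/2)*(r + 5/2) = r^2 + 4*r + 15/4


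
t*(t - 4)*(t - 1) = t^3 - 5*t^2 + 4*t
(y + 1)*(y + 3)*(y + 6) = y^3 + 10*y^2 + 27*y + 18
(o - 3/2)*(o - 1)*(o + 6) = o^3 + 7*o^2/2 - 27*o/2 + 9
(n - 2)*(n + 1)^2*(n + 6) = n^4 + 6*n^3 - 3*n^2 - 20*n - 12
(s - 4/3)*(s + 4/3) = s^2 - 16/9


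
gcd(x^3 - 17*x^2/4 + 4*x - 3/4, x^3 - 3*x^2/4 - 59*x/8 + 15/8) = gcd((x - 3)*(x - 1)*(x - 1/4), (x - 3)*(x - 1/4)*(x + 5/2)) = x^2 - 13*x/4 + 3/4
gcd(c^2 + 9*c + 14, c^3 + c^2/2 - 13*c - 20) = c + 2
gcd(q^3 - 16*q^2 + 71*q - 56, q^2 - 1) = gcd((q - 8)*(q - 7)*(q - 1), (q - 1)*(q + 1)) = q - 1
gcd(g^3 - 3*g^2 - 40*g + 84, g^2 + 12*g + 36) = g + 6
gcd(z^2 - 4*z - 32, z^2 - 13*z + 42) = 1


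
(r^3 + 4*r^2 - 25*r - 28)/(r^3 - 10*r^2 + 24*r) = (r^2 + 8*r + 7)/(r*(r - 6))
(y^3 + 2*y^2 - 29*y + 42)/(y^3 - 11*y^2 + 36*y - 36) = (y + 7)/(y - 6)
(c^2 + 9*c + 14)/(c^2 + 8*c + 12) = (c + 7)/(c + 6)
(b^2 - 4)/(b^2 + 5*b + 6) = (b - 2)/(b + 3)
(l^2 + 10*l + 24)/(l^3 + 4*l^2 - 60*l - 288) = (l + 4)/(l^2 - 2*l - 48)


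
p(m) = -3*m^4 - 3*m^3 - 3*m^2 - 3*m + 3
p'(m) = -12*m^3 - 9*m^2 - 6*m - 3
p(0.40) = 1.05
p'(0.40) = -7.61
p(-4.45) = -955.11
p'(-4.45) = 902.93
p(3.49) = -616.60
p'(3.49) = -643.66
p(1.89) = -71.92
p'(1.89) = -127.50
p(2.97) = -344.39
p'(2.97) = -414.58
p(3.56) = -662.92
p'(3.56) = -679.84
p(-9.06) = -18198.19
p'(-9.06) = 8236.74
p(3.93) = -952.85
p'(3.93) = -893.97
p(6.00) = -4659.00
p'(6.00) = -2955.00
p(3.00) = -357.00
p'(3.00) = -426.00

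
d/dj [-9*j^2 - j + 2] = -18*j - 1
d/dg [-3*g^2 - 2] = -6*g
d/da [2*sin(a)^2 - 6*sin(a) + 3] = 2*(2*sin(a) - 3)*cos(a)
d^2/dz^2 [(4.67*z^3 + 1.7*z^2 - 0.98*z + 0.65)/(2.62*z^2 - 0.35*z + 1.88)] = (2.1316282072803e-14*z^4 - 55.197378*z^3 - 41.90712*z^2 + 124.420116*z + 4.48325)/(17.984728*z^6 - 7.20762*z^5 + 39.678066*z^4 - 10.386635*z^3 + 28.471284*z^2 - 3.71112*z + 6.644672)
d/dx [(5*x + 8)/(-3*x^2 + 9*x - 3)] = (5*x^2 + 16*x - 29)/(3*(x^4 - 6*x^3 + 11*x^2 - 6*x + 1))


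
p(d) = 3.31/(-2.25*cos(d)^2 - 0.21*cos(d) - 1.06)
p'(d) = 3.31*(-4.5*sin(d)*cos(d) - 0.21*sin(d))/(-2.25*cos(d)^2 - 0.21*cos(d) - 1.06)^2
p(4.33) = -2.56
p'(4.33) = -2.69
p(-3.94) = -1.65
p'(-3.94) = 1.72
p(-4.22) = -2.26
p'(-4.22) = 2.61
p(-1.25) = -2.45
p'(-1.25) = 2.81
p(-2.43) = -1.51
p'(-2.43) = -1.44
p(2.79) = -1.16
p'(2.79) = 0.57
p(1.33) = -2.67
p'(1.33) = -2.69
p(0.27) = -0.99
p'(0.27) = -0.36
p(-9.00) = -1.21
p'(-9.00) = -0.71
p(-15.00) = -1.51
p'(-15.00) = -1.43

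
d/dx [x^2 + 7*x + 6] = 2*x + 7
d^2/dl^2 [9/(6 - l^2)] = 54*(-l^2 - 2)/(l^2 - 6)^3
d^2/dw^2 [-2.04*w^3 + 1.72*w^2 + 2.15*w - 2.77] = 3.44 - 12.24*w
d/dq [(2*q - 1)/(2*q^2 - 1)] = 2*(-2*q^2 + 2*q - 1)/(4*q^4 - 4*q^2 + 1)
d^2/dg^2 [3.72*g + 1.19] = 0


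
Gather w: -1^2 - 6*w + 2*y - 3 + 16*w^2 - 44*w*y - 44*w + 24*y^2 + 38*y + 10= 16*w^2 + w*(-44*y - 50) + 24*y^2 + 40*y + 6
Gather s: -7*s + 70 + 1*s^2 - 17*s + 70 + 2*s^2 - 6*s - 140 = 3*s^2 - 30*s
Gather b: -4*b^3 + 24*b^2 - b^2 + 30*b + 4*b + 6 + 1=-4*b^3 + 23*b^2 + 34*b + 7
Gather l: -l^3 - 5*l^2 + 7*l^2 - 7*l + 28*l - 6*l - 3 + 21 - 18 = -l^3 + 2*l^2 + 15*l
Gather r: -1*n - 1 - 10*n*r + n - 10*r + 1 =r*(-10*n - 10)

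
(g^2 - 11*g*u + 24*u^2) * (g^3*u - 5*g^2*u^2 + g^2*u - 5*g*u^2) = g^5*u - 16*g^4*u^2 + g^4*u + 79*g^3*u^3 - 16*g^3*u^2 - 120*g^2*u^4 + 79*g^2*u^3 - 120*g*u^4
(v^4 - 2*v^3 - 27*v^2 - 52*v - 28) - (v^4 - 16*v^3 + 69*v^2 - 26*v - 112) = 14*v^3 - 96*v^2 - 26*v + 84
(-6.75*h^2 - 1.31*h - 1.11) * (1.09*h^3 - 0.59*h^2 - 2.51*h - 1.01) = -7.3575*h^5 + 2.5546*h^4 + 16.5055*h^3 + 10.7605*h^2 + 4.1092*h + 1.1211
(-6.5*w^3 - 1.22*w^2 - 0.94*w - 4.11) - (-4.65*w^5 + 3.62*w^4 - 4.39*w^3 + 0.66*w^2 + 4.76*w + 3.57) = 4.65*w^5 - 3.62*w^4 - 2.11*w^3 - 1.88*w^2 - 5.7*w - 7.68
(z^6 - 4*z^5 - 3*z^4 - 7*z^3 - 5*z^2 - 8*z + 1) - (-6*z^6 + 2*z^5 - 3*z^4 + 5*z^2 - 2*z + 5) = 7*z^6 - 6*z^5 - 7*z^3 - 10*z^2 - 6*z - 4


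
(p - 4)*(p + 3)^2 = p^3 + 2*p^2 - 15*p - 36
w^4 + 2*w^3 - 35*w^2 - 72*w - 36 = (w - 6)*(w + 1)^2*(w + 6)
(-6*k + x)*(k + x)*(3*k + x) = -18*k^3 - 21*k^2*x - 2*k*x^2 + x^3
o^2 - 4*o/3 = o*(o - 4/3)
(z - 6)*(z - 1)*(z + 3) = z^3 - 4*z^2 - 15*z + 18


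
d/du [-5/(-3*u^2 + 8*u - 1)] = 10*(4 - 3*u)/(3*u^2 - 8*u + 1)^2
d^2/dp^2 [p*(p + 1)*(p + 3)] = 6*p + 8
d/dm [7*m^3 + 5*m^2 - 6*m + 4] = 21*m^2 + 10*m - 6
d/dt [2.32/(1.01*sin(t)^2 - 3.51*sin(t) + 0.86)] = (8.1432 - 4.6864*sin(t))*cos(t)/(1.01*sin(t)^2 - 3.51*sin(t) + 0.86)^2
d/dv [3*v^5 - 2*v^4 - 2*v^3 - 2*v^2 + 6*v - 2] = 15*v^4 - 8*v^3 - 6*v^2 - 4*v + 6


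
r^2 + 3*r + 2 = (r + 1)*(r + 2)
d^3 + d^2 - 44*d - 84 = (d - 7)*(d + 2)*(d + 6)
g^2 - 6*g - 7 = (g - 7)*(g + 1)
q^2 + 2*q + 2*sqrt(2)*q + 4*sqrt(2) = (q + 2)*(q + 2*sqrt(2))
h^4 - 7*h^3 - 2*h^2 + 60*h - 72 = (h - 6)*(h - 2)^2*(h + 3)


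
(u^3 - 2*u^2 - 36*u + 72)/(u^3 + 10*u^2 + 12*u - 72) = (u - 6)/(u + 6)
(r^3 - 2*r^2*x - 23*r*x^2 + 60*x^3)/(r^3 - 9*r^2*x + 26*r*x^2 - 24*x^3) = (-r - 5*x)/(-r + 2*x)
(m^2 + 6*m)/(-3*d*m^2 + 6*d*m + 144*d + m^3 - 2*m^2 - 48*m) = -m/(3*d*m - 24*d - m^2 + 8*m)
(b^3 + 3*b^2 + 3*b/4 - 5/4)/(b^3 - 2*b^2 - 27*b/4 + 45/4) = (2*b^2 + b - 1)/(2*b^2 - 9*b + 9)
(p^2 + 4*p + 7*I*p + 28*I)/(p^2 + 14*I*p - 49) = (p + 4)/(p + 7*I)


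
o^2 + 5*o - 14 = (o - 2)*(o + 7)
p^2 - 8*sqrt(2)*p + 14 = (p - 7*sqrt(2))*(p - sqrt(2))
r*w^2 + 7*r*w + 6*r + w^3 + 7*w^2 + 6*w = (r + w)*(w + 1)*(w + 6)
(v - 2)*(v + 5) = v^2 + 3*v - 10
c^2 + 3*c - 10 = (c - 2)*(c + 5)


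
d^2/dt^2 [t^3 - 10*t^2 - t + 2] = 6*t - 20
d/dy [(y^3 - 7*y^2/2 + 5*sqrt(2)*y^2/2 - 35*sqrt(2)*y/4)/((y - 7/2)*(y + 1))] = (y^2 + 2*y + 5*sqrt(2)/2)/(y^2 + 2*y + 1)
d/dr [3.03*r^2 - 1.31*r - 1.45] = 6.06*r - 1.31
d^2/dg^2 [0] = 0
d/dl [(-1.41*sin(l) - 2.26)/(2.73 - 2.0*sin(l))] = -8.3693*cos(l)/(2.0*sin(l) - 2.73)^2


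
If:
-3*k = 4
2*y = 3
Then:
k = -4/3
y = 3/2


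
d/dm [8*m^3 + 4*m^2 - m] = 24*m^2 + 8*m - 1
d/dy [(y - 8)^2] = 2*y - 16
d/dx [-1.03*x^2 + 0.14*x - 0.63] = 0.14 - 2.06*x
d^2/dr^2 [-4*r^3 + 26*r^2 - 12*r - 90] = 52 - 24*r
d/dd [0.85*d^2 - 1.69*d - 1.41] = 1.7*d - 1.69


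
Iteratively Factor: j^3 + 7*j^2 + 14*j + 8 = (j + 4)*(j^2 + 3*j + 2) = (j + 2)*(j + 4)*(j + 1)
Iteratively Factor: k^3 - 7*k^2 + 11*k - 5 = (k - 5)*(k^2 - 2*k + 1) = (k - 5)*(k - 1)*(k - 1)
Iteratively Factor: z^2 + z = (z)*(z + 1)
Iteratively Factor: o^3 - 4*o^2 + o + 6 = (o + 1)*(o^2 - 5*o + 6) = (o - 2)*(o + 1)*(o - 3)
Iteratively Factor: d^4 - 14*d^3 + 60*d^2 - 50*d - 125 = (d - 5)*(d^3 - 9*d^2 + 15*d + 25) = (d - 5)^2*(d^2 - 4*d - 5) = (d - 5)^3*(d + 1)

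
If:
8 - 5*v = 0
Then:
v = 8/5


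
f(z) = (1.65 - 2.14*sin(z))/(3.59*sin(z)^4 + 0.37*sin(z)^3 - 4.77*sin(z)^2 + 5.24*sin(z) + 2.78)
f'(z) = (1.65 - 2.14*sin(z))*(-14.36*sin(z)^3*cos(z) - 1.11*sin(z)^2*cos(z) + 9.54*sin(z)*cos(z) - 5.24*cos(z))/(3.59*sin(z)^4 + 0.37*sin(z)^3 - 4.77*sin(z)^2 + 5.24*sin(z) + 2.78)^2 - 2.14*cos(z)/(3.59*sin(z)^4 + 0.37*sin(z)^3 - 4.77*sin(z)^2 + 5.24*sin(z) + 2.78) = (23.0478*sin(z)^4 - 22.1104*sin(z)^3 - 12.0393*sin(z)^2 + 15.741*sin(z) - 14.5952)*cos(z)/(12.8881*sin(z)^8 + 2.6566*sin(z)^7 - 34.1117*sin(z)^6 + 34.0934*sin(z)^5 + 46.5909*sin(z)^4 - 47.9324*sin(z)^3 + 0.936400000000006*sin(z)^2 + 29.1344*sin(z) + 7.7284)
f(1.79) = -0.06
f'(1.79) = 0.05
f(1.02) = -0.03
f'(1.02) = -0.17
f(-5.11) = -0.05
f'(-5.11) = -0.10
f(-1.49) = -0.94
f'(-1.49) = 0.01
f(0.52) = 0.13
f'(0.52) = -0.48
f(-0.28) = 2.29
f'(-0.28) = -19.25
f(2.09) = -0.03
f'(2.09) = 0.16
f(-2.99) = 1.05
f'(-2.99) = 4.80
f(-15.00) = -1.45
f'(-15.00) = 3.38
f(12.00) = -2.40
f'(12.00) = -13.18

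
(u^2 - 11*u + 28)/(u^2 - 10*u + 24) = (u - 7)/(u - 6)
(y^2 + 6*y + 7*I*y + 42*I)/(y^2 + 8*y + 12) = (y + 7*I)/(y + 2)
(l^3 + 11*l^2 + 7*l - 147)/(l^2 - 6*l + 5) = (l^3 + 11*l^2 + 7*l - 147)/(l^2 - 6*l + 5)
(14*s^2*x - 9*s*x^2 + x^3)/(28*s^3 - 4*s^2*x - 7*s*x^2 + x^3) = x/(2*s + x)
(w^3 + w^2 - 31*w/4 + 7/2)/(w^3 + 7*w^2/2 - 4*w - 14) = (w - 1/2)/(w + 2)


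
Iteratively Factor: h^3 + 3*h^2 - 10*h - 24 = (h + 2)*(h^2 + h - 12) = (h - 3)*(h + 2)*(h + 4)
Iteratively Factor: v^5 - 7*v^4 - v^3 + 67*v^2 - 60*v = (v - 4)*(v^4 - 3*v^3 - 13*v^2 + 15*v) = v*(v - 4)*(v^3 - 3*v^2 - 13*v + 15) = v*(v - 5)*(v - 4)*(v^2 + 2*v - 3) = v*(v - 5)*(v - 4)*(v - 1)*(v + 3)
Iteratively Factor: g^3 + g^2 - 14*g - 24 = (g + 3)*(g^2 - 2*g - 8) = (g - 4)*(g + 3)*(g + 2)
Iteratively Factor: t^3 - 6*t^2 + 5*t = (t - 1)*(t^2 - 5*t) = t*(t - 1)*(t - 5)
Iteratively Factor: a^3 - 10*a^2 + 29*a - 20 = (a - 5)*(a^2 - 5*a + 4) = (a - 5)*(a - 1)*(a - 4)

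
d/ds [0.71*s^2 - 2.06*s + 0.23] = 1.42*s - 2.06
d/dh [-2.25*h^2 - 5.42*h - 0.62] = -4.5*h - 5.42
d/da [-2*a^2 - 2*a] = -4*a - 2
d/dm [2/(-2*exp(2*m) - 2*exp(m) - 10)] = (2*exp(m) + 1)*exp(m)/(exp(2*m) + exp(m) + 5)^2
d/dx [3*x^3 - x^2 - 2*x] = 9*x^2 - 2*x - 2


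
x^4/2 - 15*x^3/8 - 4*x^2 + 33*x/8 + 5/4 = (x/2 + 1)*(x - 5)*(x - 1)*(x + 1/4)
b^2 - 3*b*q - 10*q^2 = (b - 5*q)*(b + 2*q)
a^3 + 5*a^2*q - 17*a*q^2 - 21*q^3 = (a - 3*q)*(a + q)*(a + 7*q)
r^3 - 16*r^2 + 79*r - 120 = (r - 8)*(r - 5)*(r - 3)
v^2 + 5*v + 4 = (v + 1)*(v + 4)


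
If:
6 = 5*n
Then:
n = 6/5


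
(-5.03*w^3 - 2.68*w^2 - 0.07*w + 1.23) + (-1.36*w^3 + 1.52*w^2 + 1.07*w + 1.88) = -6.39*w^3 - 1.16*w^2 + 1.0*w + 3.11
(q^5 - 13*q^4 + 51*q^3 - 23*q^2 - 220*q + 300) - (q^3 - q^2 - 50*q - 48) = q^5 - 13*q^4 + 50*q^3 - 22*q^2 - 170*q + 348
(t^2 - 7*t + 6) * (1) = t^2 - 7*t + 6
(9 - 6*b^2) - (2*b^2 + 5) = 4 - 8*b^2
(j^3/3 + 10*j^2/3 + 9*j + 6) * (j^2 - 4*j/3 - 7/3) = j^5/3 + 26*j^4/9 + 34*j^3/9 - 124*j^2/9 - 29*j - 14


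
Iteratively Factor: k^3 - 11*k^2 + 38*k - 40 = (k - 4)*(k^2 - 7*k + 10) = (k - 4)*(k - 2)*(k - 5)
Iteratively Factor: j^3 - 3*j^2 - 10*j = (j - 5)*(j^2 + 2*j) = (j - 5)*(j + 2)*(j)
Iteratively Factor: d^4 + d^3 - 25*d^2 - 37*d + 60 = (d + 4)*(d^3 - 3*d^2 - 13*d + 15) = (d - 1)*(d + 4)*(d^2 - 2*d - 15) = (d - 5)*(d - 1)*(d + 4)*(d + 3)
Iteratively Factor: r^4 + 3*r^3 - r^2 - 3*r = (r + 1)*(r^3 + 2*r^2 - 3*r) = r*(r + 1)*(r^2 + 2*r - 3) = r*(r + 1)*(r + 3)*(r - 1)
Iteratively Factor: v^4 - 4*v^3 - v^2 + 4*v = (v - 4)*(v^3 - v) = v*(v - 4)*(v^2 - 1) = v*(v - 4)*(v - 1)*(v + 1)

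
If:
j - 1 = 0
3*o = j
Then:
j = 1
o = 1/3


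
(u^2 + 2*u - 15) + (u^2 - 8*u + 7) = 2*u^2 - 6*u - 8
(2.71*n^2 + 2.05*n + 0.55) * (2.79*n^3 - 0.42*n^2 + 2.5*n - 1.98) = 7.5609*n^5 + 4.5813*n^4 + 7.4485*n^3 - 0.4718*n^2 - 2.684*n - 1.089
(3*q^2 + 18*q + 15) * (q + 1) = 3*q^3 + 21*q^2 + 33*q + 15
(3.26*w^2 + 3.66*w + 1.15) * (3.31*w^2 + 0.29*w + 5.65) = 10.7906*w^4 + 13.06*w^3 + 23.2869*w^2 + 21.0125*w + 6.4975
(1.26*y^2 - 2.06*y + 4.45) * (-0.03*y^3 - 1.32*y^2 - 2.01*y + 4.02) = -0.0378*y^5 - 1.6014*y^4 + 0.0531000000000001*y^3 + 3.3318*y^2 - 17.2257*y + 17.889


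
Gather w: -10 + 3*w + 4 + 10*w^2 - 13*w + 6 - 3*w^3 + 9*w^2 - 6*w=-3*w^3 + 19*w^2 - 16*w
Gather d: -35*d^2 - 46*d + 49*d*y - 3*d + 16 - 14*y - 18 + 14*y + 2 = -35*d^2 + d*(49*y - 49)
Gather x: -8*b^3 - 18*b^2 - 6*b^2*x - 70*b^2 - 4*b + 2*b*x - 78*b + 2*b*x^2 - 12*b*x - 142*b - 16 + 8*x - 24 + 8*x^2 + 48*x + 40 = -8*b^3 - 88*b^2 - 224*b + x^2*(2*b + 8) + x*(-6*b^2 - 10*b + 56)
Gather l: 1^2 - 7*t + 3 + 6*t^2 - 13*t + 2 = 6*t^2 - 20*t + 6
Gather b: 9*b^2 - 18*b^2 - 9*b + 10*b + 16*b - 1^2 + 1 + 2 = -9*b^2 + 17*b + 2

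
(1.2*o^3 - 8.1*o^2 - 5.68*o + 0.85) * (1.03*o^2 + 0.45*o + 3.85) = 1.236*o^5 - 7.803*o^4 - 4.8754*o^3 - 32.8655*o^2 - 21.4855*o + 3.2725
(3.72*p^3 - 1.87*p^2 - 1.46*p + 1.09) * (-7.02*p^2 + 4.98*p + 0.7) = -26.1144*p^5 + 31.653*p^4 + 3.5406*p^3 - 16.2316*p^2 + 4.4062*p + 0.763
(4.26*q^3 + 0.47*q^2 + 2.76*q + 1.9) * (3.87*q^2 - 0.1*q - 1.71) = 16.4862*q^5 + 1.3929*q^4 + 3.3496*q^3 + 6.2733*q^2 - 4.9096*q - 3.249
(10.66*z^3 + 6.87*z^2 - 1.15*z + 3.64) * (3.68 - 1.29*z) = -13.7514*z^4 + 30.3665*z^3 + 26.7651*z^2 - 8.9276*z + 13.3952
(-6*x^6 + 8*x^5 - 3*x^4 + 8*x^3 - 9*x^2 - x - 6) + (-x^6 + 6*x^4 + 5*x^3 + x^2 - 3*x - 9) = -7*x^6 + 8*x^5 + 3*x^4 + 13*x^3 - 8*x^2 - 4*x - 15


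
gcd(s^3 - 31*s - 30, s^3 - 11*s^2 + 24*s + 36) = s^2 - 5*s - 6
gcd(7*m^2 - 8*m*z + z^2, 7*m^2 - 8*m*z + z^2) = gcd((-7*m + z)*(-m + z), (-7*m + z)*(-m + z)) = 7*m^2 - 8*m*z + z^2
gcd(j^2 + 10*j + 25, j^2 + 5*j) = j + 5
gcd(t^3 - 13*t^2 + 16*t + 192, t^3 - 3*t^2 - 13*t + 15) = t + 3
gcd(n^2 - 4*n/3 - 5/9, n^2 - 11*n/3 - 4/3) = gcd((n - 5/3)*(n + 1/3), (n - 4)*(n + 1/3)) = n + 1/3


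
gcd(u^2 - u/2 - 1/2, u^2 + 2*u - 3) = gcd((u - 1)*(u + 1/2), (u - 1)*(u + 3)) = u - 1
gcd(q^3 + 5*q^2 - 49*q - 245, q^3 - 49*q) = q^2 - 49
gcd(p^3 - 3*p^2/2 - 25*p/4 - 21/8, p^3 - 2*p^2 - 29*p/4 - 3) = p^2 + 2*p + 3/4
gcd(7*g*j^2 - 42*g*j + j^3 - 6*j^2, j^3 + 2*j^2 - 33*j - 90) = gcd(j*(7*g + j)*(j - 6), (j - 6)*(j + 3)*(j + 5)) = j - 6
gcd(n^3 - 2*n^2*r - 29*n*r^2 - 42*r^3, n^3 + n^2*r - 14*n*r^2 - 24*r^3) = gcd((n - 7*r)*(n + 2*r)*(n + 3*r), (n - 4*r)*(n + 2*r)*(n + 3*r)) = n^2 + 5*n*r + 6*r^2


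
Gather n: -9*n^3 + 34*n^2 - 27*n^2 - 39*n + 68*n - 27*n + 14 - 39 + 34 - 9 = -9*n^3 + 7*n^2 + 2*n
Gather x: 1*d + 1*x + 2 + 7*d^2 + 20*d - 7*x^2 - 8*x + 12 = 7*d^2 + 21*d - 7*x^2 - 7*x + 14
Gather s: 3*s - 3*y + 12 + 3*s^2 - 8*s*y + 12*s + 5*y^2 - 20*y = 3*s^2 + s*(15 - 8*y) + 5*y^2 - 23*y + 12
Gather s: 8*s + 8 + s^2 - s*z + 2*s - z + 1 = s^2 + s*(10 - z) - z + 9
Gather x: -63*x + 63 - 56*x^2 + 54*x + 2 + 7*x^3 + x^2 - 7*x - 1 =7*x^3 - 55*x^2 - 16*x + 64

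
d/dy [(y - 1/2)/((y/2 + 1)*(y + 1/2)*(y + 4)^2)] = 2*(-12*y^3 - 28*y^2 + 27*y + 40)/(4*y^7 + 68*y^6 + 465*y^5 + 1632*y^4 + 3108*y^3 + 3120*y^2 + 1472*y + 256)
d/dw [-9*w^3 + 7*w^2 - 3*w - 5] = -27*w^2 + 14*w - 3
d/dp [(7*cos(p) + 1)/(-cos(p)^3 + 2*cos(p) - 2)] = (-21*cos(p) - 3*cos(2*p) - 7*cos(3*p) + 29)*sin(p)/(2*(cos(p)^3 - 2*cos(p) + 2)^2)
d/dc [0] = 0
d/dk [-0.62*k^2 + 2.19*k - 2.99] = 2.19 - 1.24*k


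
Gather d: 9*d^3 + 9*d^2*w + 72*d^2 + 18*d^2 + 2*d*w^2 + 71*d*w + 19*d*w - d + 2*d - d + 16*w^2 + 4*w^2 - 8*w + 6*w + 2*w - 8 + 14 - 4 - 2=9*d^3 + d^2*(9*w + 90) + d*(2*w^2 + 90*w) + 20*w^2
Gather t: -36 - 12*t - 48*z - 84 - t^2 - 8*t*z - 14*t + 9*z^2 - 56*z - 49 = -t^2 + t*(-8*z - 26) + 9*z^2 - 104*z - 169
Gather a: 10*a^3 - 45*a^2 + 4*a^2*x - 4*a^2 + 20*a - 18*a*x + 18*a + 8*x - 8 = 10*a^3 + a^2*(4*x - 49) + a*(38 - 18*x) + 8*x - 8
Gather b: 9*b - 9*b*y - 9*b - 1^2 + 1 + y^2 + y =-9*b*y + y^2 + y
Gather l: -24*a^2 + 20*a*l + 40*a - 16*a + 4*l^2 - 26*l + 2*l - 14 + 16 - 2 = -24*a^2 + 24*a + 4*l^2 + l*(20*a - 24)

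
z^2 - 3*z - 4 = (z - 4)*(z + 1)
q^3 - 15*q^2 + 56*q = q*(q - 8)*(q - 7)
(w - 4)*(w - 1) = w^2 - 5*w + 4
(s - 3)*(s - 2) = s^2 - 5*s + 6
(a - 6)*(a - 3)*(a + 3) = a^3 - 6*a^2 - 9*a + 54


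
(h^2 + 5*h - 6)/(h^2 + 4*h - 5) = (h + 6)/(h + 5)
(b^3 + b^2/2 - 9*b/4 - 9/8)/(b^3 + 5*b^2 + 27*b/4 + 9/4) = (b - 3/2)/(b + 3)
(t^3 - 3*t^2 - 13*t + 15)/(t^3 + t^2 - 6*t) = (t^2 - 6*t + 5)/(t*(t - 2))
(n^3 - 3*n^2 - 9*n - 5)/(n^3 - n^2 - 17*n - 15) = (n + 1)/(n + 3)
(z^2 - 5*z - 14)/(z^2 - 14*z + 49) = (z + 2)/(z - 7)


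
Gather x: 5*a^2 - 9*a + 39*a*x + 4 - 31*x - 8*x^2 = 5*a^2 - 9*a - 8*x^2 + x*(39*a - 31) + 4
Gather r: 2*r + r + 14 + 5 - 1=3*r + 18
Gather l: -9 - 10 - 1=-20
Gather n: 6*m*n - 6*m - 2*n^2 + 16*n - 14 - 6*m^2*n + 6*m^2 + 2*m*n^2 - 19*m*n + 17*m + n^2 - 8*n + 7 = 6*m^2 + 11*m + n^2*(2*m - 1) + n*(-6*m^2 - 13*m + 8) - 7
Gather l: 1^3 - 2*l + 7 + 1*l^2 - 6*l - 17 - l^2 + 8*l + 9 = 0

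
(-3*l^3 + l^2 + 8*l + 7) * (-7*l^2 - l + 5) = 21*l^5 - 4*l^4 - 72*l^3 - 52*l^2 + 33*l + 35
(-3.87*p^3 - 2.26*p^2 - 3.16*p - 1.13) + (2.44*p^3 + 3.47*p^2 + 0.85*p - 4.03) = -1.43*p^3 + 1.21*p^2 - 2.31*p - 5.16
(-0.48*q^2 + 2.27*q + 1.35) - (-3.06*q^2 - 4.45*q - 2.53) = 2.58*q^2 + 6.72*q + 3.88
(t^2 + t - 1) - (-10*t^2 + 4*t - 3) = 11*t^2 - 3*t + 2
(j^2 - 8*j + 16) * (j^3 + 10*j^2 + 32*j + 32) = j^5 + 2*j^4 - 32*j^3 - 64*j^2 + 256*j + 512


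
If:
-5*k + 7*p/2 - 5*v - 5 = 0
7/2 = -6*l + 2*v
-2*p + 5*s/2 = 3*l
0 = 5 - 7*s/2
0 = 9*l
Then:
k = -3/2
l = 0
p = 25/14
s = 10/7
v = 7/4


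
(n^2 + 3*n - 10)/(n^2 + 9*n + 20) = (n - 2)/(n + 4)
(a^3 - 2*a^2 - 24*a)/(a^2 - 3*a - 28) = a*(a - 6)/(a - 7)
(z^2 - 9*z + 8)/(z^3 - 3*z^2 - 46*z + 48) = 1/(z + 6)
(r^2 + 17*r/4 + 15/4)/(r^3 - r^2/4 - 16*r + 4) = (4*r^2 + 17*r + 15)/(4*r^3 - r^2 - 64*r + 16)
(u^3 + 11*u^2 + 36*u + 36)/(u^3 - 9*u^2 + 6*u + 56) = (u^2 + 9*u + 18)/(u^2 - 11*u + 28)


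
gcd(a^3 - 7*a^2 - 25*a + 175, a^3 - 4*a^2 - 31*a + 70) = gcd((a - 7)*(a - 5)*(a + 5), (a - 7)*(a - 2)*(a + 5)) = a^2 - 2*a - 35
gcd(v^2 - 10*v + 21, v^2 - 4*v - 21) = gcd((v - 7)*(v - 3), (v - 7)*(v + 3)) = v - 7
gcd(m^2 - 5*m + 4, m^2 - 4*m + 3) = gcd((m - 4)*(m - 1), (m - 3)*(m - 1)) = m - 1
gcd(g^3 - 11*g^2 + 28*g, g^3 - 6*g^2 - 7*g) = g^2 - 7*g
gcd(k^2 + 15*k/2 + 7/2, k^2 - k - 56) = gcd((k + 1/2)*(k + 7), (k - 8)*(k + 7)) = k + 7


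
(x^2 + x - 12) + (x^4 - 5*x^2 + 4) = x^4 - 4*x^2 + x - 8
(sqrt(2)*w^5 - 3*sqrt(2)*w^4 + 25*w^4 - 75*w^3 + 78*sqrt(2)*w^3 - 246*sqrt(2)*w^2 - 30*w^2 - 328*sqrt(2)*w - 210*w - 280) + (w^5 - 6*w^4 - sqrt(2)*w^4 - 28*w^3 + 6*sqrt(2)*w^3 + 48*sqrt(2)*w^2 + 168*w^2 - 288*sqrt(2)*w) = w^5 + sqrt(2)*w^5 - 4*sqrt(2)*w^4 + 19*w^4 - 103*w^3 + 84*sqrt(2)*w^3 - 198*sqrt(2)*w^2 + 138*w^2 - 616*sqrt(2)*w - 210*w - 280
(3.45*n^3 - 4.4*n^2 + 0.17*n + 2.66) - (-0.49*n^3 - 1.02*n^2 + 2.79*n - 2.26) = 3.94*n^3 - 3.38*n^2 - 2.62*n + 4.92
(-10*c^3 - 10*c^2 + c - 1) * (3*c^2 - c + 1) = -30*c^5 - 20*c^4 + 3*c^3 - 14*c^2 + 2*c - 1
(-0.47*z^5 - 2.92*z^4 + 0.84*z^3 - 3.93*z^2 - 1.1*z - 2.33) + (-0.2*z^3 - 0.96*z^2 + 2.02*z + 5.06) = -0.47*z^5 - 2.92*z^4 + 0.64*z^3 - 4.89*z^2 + 0.92*z + 2.73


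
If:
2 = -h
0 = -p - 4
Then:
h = -2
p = -4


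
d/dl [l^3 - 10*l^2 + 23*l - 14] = 3*l^2 - 20*l + 23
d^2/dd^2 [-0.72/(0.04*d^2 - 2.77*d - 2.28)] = (-0.002304*d^2 + 0.159552*d + 0.72*(0.08*d - 2.77)*(0.16*d - 5.54) + 0.131328)/(-0.04*d^2 + 2.77*d + 2.28)^3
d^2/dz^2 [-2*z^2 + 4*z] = -4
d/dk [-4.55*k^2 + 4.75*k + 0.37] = 4.75 - 9.1*k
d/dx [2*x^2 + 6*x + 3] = 4*x + 6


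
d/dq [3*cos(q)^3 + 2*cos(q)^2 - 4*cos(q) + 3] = (-9*cos(q)^2 - 4*cos(q) + 4)*sin(q)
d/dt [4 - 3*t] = -3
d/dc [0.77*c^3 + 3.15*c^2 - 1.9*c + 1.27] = 2.31*c^2 + 6.3*c - 1.9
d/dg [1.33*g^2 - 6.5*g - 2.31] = 2.66*g - 6.5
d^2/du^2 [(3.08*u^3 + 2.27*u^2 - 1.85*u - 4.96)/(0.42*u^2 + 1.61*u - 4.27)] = (8.88178419700125e-16*u^5 + 23.292052*u^3 - 107.868012*u^2 + 296.91354*u + 13.836816)/(0.074088*u^6 + 0.852012*u^5 + 1.006362*u^4 - 13.150963*u^3 - 10.231347*u^2 + 88.064907*u - 77.854483)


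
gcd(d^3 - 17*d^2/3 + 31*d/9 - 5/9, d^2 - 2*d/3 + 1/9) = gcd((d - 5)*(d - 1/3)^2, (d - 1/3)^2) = d^2 - 2*d/3 + 1/9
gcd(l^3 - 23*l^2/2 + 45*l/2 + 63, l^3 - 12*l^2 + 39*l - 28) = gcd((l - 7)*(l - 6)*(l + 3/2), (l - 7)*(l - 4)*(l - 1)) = l - 7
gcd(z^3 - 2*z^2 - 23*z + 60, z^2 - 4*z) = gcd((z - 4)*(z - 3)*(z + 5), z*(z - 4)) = z - 4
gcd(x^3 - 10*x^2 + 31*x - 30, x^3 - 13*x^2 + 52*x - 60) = x^2 - 7*x + 10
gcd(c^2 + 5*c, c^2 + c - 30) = 1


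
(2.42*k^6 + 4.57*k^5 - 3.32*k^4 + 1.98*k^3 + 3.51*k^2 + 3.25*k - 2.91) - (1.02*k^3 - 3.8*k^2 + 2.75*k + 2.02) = 2.42*k^6 + 4.57*k^5 - 3.32*k^4 + 0.96*k^3 + 7.31*k^2 + 0.5*k - 4.93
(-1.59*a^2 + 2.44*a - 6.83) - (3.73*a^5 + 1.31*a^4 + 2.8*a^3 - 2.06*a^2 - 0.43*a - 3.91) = -3.73*a^5 - 1.31*a^4 - 2.8*a^3 + 0.47*a^2 + 2.87*a - 2.92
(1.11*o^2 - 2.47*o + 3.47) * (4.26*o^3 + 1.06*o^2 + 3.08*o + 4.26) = 4.7286*o^5 - 9.3456*o^4 + 15.5828*o^3 + 0.7992*o^2 + 0.165400000000002*o + 14.7822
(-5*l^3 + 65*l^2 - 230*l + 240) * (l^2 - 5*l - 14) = -5*l^5 + 90*l^4 - 485*l^3 + 480*l^2 + 2020*l - 3360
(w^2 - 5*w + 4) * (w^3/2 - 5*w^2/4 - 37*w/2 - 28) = w^5/2 - 15*w^4/4 - 41*w^3/4 + 119*w^2/2 + 66*w - 112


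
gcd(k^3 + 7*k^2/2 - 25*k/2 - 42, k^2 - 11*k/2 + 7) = k - 7/2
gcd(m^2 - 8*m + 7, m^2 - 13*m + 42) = m - 7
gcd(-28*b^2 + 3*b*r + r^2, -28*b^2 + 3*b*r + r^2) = -28*b^2 + 3*b*r + r^2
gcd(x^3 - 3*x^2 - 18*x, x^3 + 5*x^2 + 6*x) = x^2 + 3*x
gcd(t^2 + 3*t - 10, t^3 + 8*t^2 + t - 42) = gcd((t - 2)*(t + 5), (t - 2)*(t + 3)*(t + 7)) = t - 2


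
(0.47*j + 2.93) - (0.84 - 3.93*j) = 4.4*j + 2.09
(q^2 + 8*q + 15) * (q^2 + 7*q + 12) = q^4 + 15*q^3 + 83*q^2 + 201*q + 180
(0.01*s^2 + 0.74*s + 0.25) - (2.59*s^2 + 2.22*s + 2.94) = -2.58*s^2 - 1.48*s - 2.69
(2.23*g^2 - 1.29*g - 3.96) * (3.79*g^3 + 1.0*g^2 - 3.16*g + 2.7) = 8.4517*g^5 - 2.6591*g^4 - 23.3452*g^3 + 6.1374*g^2 + 9.0306*g - 10.692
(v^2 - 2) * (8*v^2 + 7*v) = 8*v^4 + 7*v^3 - 16*v^2 - 14*v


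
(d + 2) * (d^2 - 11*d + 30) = d^3 - 9*d^2 + 8*d + 60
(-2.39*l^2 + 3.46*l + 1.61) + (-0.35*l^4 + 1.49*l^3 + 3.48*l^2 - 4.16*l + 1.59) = -0.35*l^4 + 1.49*l^3 + 1.09*l^2 - 0.7*l + 3.2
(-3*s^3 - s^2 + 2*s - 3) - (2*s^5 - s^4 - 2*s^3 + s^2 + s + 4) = -2*s^5 + s^4 - s^3 - 2*s^2 + s - 7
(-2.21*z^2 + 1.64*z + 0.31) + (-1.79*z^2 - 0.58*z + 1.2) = -4.0*z^2 + 1.06*z + 1.51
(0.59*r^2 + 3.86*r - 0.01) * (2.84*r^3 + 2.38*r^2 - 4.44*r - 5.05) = 1.6756*r^5 + 12.3666*r^4 + 6.5388*r^3 - 20.1417*r^2 - 19.4486*r + 0.0505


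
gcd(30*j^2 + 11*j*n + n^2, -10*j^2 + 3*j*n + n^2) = 5*j + n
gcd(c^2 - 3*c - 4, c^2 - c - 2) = c + 1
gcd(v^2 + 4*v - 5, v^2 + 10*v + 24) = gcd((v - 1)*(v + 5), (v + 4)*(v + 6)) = 1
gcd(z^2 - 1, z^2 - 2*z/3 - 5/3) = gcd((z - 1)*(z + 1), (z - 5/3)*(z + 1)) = z + 1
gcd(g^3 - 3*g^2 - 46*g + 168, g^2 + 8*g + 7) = g + 7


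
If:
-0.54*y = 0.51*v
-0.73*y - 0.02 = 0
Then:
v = 0.03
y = -0.03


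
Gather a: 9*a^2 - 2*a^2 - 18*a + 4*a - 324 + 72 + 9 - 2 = 7*a^2 - 14*a - 245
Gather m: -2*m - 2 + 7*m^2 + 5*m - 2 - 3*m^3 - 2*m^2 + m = -3*m^3 + 5*m^2 + 4*m - 4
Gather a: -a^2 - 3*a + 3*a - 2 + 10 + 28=36 - a^2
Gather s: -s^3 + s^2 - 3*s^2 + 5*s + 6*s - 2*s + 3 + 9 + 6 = -s^3 - 2*s^2 + 9*s + 18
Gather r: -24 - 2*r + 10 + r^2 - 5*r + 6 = r^2 - 7*r - 8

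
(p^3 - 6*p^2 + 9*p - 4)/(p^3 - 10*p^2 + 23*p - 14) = (p^2 - 5*p + 4)/(p^2 - 9*p + 14)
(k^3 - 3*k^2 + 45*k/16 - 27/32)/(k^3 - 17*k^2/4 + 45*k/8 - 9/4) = (k - 3/4)/(k - 2)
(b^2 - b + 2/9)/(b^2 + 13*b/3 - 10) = (9*b^2 - 9*b + 2)/(3*(3*b^2 + 13*b - 30))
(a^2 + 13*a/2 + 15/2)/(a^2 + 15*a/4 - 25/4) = 2*(2*a + 3)/(4*a - 5)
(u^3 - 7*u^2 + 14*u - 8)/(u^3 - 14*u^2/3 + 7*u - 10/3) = 3*(u - 4)/(3*u - 5)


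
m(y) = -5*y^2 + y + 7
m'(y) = 1 - 10*y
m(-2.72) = -32.71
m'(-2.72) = 28.20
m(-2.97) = -40.07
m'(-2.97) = 30.70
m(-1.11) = -0.27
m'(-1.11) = 12.10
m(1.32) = -0.39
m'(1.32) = -12.20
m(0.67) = 5.43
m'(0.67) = -5.70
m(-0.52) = 5.13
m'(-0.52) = 6.20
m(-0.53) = 5.07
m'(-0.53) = 6.30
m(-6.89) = -237.25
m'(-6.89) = 69.90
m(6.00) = -167.00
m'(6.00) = -59.00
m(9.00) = -389.00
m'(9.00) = -89.00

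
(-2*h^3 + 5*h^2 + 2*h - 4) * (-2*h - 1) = 4*h^4 - 8*h^3 - 9*h^2 + 6*h + 4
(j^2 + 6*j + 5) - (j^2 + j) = 5*j + 5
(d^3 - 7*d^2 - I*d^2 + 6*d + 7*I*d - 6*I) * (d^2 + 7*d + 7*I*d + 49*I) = d^5 + 6*I*d^4 - 36*d^3 + 42*d^2 - 258*I*d^2 - 301*d + 252*I*d + 294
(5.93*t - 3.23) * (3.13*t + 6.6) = 18.5609*t^2 + 29.0281*t - 21.318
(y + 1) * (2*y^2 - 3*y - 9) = 2*y^3 - y^2 - 12*y - 9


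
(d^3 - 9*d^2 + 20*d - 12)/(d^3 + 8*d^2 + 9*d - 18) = (d^2 - 8*d + 12)/(d^2 + 9*d + 18)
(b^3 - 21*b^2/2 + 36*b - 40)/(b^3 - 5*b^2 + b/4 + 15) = 2*(b - 4)/(2*b + 3)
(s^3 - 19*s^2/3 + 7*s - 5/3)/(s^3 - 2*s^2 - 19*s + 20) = (s - 1/3)/(s + 4)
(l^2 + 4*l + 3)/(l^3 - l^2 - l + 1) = (l + 3)/(l^2 - 2*l + 1)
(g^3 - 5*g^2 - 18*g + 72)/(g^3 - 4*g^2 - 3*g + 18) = (g^2 - 2*g - 24)/(g^2 - g - 6)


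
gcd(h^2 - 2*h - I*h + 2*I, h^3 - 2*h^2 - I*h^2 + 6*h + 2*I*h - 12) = h - 2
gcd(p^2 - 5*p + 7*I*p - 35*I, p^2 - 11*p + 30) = p - 5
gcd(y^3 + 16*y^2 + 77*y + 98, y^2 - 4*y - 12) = y + 2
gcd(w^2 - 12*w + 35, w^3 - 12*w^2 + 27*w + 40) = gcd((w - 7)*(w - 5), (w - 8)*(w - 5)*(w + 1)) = w - 5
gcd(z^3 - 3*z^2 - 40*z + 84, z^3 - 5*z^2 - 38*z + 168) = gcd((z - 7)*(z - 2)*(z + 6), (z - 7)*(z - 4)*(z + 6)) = z^2 - z - 42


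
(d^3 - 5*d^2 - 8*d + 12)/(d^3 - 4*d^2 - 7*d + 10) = (d - 6)/(d - 5)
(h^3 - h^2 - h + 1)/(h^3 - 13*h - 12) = (h^2 - 2*h + 1)/(h^2 - h - 12)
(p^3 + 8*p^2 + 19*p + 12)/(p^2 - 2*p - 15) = (p^2 + 5*p + 4)/(p - 5)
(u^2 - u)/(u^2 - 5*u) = (u - 1)/(u - 5)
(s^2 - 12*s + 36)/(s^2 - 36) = (s - 6)/(s + 6)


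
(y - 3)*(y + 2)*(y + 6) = y^3 + 5*y^2 - 12*y - 36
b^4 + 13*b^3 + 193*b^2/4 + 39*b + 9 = (b + 1/2)^2*(b + 6)^2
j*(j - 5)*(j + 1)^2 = j^4 - 3*j^3 - 9*j^2 - 5*j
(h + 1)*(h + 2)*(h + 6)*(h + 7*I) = h^4 + 9*h^3 + 7*I*h^3 + 20*h^2 + 63*I*h^2 + 12*h + 140*I*h + 84*I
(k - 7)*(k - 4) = k^2 - 11*k + 28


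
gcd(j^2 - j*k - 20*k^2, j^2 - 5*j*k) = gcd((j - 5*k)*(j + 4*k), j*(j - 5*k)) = j - 5*k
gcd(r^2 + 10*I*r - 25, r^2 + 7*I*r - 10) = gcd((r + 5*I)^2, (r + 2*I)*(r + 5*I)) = r + 5*I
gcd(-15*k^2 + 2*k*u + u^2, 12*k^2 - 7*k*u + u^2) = -3*k + u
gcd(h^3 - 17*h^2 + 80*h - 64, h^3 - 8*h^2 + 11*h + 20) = 1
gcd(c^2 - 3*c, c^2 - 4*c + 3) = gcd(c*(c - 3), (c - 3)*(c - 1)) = c - 3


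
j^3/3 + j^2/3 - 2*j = j*(j/3 + 1)*(j - 2)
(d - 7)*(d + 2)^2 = d^3 - 3*d^2 - 24*d - 28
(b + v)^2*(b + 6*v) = b^3 + 8*b^2*v + 13*b*v^2 + 6*v^3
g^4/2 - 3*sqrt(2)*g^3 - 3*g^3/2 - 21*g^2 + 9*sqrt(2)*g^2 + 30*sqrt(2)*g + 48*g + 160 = (g/2 + 1)*(g - 5)*(g - 8*sqrt(2))*(g + 2*sqrt(2))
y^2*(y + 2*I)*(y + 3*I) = y^4 + 5*I*y^3 - 6*y^2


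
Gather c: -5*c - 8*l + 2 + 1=-5*c - 8*l + 3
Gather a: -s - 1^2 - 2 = -s - 3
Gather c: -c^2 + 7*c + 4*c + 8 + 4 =-c^2 + 11*c + 12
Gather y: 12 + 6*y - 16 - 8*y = -2*y - 4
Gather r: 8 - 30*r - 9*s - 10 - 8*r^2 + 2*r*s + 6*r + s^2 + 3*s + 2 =-8*r^2 + r*(2*s - 24) + s^2 - 6*s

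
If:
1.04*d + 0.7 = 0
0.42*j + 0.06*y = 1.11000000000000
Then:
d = -0.67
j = 2.64285714285714 - 0.142857142857143*y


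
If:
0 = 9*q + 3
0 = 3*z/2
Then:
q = -1/3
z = 0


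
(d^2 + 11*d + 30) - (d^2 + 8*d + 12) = 3*d + 18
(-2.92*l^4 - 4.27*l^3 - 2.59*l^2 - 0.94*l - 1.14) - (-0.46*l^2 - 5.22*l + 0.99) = -2.92*l^4 - 4.27*l^3 - 2.13*l^2 + 4.28*l - 2.13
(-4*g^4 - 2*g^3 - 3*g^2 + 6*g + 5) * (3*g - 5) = -12*g^5 + 14*g^4 + g^3 + 33*g^2 - 15*g - 25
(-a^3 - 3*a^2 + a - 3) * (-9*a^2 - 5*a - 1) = 9*a^5 + 32*a^4 + 7*a^3 + 25*a^2 + 14*a + 3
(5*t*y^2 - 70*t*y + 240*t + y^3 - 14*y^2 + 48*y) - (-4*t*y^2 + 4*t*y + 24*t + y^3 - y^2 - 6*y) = 9*t*y^2 - 74*t*y + 216*t - 13*y^2 + 54*y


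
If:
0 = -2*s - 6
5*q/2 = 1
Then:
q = 2/5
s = -3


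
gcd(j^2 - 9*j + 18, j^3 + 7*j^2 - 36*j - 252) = j - 6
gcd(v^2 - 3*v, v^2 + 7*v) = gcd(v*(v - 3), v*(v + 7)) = v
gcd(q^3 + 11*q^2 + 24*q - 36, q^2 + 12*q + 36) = q^2 + 12*q + 36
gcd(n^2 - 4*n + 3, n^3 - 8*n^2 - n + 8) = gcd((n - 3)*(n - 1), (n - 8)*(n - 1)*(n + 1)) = n - 1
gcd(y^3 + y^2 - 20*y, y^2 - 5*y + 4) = y - 4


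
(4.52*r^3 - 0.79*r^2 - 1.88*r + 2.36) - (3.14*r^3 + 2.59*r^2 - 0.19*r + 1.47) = 1.38*r^3 - 3.38*r^2 - 1.69*r + 0.89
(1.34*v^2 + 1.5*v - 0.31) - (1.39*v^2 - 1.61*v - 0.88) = -0.0499999999999998*v^2 + 3.11*v + 0.57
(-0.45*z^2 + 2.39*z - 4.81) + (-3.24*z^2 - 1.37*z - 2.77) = -3.69*z^2 + 1.02*z - 7.58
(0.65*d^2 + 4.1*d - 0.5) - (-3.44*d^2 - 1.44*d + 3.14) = 4.09*d^2 + 5.54*d - 3.64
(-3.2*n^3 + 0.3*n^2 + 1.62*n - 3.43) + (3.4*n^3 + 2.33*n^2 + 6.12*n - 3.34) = 0.2*n^3 + 2.63*n^2 + 7.74*n - 6.77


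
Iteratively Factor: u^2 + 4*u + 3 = (u + 3)*(u + 1)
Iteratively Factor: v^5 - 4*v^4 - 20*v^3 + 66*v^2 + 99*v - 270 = (v - 3)*(v^4 - v^3 - 23*v^2 - 3*v + 90) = (v - 3)*(v + 3)*(v^3 - 4*v^2 - 11*v + 30) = (v - 3)*(v - 2)*(v + 3)*(v^2 - 2*v - 15) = (v - 5)*(v - 3)*(v - 2)*(v + 3)*(v + 3)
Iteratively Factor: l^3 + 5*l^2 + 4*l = (l)*(l^2 + 5*l + 4) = l*(l + 1)*(l + 4)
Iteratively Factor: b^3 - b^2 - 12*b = (b - 4)*(b^2 + 3*b) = (b - 4)*(b + 3)*(b)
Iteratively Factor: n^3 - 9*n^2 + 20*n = (n - 5)*(n^2 - 4*n) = (n - 5)*(n - 4)*(n)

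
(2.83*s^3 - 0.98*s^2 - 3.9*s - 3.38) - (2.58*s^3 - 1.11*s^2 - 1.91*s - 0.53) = 0.25*s^3 + 0.13*s^2 - 1.99*s - 2.85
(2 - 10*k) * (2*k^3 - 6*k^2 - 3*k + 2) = -20*k^4 + 64*k^3 + 18*k^2 - 26*k + 4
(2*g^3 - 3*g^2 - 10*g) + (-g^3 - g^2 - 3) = g^3 - 4*g^2 - 10*g - 3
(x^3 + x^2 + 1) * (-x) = -x^4 - x^3 - x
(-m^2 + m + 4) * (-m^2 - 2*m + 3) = m^4 + m^3 - 9*m^2 - 5*m + 12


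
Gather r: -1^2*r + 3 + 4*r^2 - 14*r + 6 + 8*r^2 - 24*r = 12*r^2 - 39*r + 9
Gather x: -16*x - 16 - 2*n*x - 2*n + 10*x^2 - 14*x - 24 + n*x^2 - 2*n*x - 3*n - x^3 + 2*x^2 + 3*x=-5*n - x^3 + x^2*(n + 12) + x*(-4*n - 27) - 40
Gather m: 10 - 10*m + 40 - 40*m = 50 - 50*m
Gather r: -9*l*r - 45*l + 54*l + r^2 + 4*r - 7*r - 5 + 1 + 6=9*l + r^2 + r*(-9*l - 3) + 2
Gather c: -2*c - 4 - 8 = -2*c - 12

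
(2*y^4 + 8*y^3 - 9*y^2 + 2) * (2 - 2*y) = -4*y^5 - 12*y^4 + 34*y^3 - 18*y^2 - 4*y + 4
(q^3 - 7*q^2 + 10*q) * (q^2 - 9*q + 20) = q^5 - 16*q^4 + 93*q^3 - 230*q^2 + 200*q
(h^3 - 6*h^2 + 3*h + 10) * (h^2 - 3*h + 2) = h^5 - 9*h^4 + 23*h^3 - 11*h^2 - 24*h + 20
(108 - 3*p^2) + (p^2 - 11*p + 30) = -2*p^2 - 11*p + 138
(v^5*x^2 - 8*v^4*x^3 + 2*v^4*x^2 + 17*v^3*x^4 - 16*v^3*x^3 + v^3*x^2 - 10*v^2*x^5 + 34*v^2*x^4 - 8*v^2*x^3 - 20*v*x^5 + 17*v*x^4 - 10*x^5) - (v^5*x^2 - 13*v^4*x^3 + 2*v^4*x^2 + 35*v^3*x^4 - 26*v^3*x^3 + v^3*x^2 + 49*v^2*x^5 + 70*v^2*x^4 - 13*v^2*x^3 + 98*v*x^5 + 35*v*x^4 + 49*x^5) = 5*v^4*x^3 - 18*v^3*x^4 + 10*v^3*x^3 - 59*v^2*x^5 - 36*v^2*x^4 + 5*v^2*x^3 - 118*v*x^5 - 18*v*x^4 - 59*x^5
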